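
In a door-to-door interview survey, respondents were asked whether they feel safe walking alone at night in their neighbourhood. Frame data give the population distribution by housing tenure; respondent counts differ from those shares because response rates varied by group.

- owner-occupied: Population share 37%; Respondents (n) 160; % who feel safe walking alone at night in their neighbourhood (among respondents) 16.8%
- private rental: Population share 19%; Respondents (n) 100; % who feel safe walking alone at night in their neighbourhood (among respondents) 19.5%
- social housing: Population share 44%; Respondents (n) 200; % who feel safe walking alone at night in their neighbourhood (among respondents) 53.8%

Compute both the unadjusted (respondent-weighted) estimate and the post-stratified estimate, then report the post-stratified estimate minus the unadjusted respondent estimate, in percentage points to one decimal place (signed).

+0.1 percentage points

Without adjustment, the pooled respondent share is:
  (160/460)×16.8 + (100/460)×19.5 + (200/460)×53.8 = 33.4739%
Post-stratifying to population shares instead:
  0.37×16.8 + 0.19×19.5 + 0.44×53.8 = 33.593%
Difference = 33.593 − 33.4739 = 0.1191 pp.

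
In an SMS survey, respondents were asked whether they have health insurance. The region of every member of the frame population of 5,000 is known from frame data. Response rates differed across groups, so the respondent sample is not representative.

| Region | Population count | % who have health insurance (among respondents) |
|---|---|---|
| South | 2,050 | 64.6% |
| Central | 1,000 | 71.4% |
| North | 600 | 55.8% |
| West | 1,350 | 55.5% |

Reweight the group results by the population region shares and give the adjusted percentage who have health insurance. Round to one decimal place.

Weight each group's respondent value by its population share:
  South: (2,050/5,000) × 64.6 = 26.486
  Central: (1,000/5,000) × 71.4 = 14.28
  North: (600/5,000) × 55.8 = 6.696
  West: (1,350/5,000) × 55.5 = 14.985
Post-stratified estimate = 62.447 → 62.4%.

62.4%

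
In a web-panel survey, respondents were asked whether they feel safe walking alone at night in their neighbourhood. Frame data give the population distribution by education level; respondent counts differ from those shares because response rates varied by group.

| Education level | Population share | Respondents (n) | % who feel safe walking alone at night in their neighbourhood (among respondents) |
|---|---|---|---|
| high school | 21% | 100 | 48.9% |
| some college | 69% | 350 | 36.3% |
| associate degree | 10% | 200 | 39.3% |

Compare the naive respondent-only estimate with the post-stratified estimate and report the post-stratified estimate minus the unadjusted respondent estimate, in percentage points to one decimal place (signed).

+0.1 percentage points

Without adjustment, the pooled respondent share is:
  (100/650)×48.9 + (350/650)×36.3 + (200/650)×39.3 = 39.1615%
Post-stratifying to population shares instead:
  0.21×48.9 + 0.69×36.3 + 0.1×39.3 = 39.246%
Difference = 39.246 − 39.1615 = 0.0845 pp.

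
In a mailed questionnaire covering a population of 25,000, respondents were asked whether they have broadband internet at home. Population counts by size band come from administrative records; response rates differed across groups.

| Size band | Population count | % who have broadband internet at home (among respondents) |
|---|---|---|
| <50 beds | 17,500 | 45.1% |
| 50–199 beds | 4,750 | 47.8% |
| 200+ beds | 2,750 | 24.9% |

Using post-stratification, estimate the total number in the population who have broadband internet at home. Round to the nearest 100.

10,800

Apply each group's respondent rate to its population count:
  <50 beds: 17,500 × 45.1% = 7892.5
  50–199 beds: 4,750 × 47.8% = 2270.5
  200+ beds: 2,750 × 24.9% = 684.75
Estimated total = 10847.8 → 10,800.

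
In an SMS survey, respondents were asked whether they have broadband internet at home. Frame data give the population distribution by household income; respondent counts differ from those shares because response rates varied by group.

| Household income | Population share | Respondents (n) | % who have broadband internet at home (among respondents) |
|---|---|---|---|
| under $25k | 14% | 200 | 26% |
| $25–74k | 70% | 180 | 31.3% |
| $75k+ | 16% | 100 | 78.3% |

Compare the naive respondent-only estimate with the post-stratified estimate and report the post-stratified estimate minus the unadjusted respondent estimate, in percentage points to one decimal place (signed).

Without adjustment, the pooled respondent share is:
  (200/480)×26 + (180/480)×31.3 + (100/480)×78.3 = 38.8833%
Post-stratified estimate weights by population shares:
  0.14×26 + 0.7×31.3 + 0.16×78.3 = 38.078%
Difference = 38.078 − 38.8833 = -0.8053 pp.

-0.8 percentage points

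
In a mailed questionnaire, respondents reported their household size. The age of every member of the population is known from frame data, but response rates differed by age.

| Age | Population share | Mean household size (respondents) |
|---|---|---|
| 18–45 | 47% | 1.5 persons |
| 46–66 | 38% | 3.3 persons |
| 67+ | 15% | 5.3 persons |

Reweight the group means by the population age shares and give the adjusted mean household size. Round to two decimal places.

Post-stratification weights by population share, not respondent share:
  18–45: 0.47 × 1.5 = 0.705
  46–66: 0.38 × 3.3 = 1.254
  67+: 0.15 × 5.3 = 0.795
Post-stratified estimate = 2.754 → 2.75.

2.75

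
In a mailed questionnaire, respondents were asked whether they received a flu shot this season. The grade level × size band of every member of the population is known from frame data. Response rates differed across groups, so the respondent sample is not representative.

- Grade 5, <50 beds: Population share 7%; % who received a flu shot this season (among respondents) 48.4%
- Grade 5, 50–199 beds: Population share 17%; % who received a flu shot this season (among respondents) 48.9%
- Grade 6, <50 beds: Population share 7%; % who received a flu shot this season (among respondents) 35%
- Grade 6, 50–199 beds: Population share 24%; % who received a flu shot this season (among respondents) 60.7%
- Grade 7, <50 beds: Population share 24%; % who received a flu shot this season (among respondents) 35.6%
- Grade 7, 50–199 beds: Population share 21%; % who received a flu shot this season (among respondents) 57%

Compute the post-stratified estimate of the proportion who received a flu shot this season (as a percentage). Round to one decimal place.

Each cell contributes population-share × respondent value:
  Grade 5, <50 beds: 0.07 × 48.4 = 3.388
  Grade 5, 50–199 beds: 0.17 × 48.9 = 8.313
  Grade 6, <50 beds: 0.07 × 35 = 2.45
  Grade 6, 50–199 beds: 0.24 × 60.7 = 14.568
  Grade 7, <50 beds: 0.24 × 35.6 = 8.544
  Grade 7, 50–199 beds: 0.21 × 57 = 11.97
Post-stratified estimate = 49.233 → 49.2%.

49.2%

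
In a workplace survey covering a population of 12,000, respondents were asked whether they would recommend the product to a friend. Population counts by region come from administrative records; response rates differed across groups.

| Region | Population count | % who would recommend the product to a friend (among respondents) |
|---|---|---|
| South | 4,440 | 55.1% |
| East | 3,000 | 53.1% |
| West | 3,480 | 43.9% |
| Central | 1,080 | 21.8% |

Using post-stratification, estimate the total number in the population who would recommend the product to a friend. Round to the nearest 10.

5,800

Estimated count per cell = population count × respondent percentage:
  South: 4,440 × 55.1% = 2446.44
  East: 3,000 × 53.1% = 1593
  West: 3,480 × 43.9% = 1527.72
  Central: 1,080 × 21.8% = 235.44
Estimated total = 5802.6 → 5,800.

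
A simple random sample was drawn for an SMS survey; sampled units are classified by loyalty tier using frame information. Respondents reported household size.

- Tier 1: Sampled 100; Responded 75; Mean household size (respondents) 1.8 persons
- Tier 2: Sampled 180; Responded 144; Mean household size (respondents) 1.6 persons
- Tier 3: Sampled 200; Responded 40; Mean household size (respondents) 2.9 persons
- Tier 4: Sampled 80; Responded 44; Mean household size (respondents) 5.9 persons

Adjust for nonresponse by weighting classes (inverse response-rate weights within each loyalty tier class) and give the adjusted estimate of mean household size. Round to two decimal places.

Response rates by class: Tier 1 75/100 = 75%, Tier 2 144/180 = 80%, Tier 3 40/200 = 20%, Tier 4 44/80 = 55%.
Inverse-response-rate weighting restores each class to its sampled count, so class totals weight by n_sampled:
  Tier 1: 100 × 1.8 = 180
  Tier 2: 180 × 1.6 = 288
  Tier 3: 200 × 2.9 = 580
  Tier 4: 80 × 5.9 = 472
Adjusted estimate = 1520 / 560 = 2.71429 → 2.71.

2.71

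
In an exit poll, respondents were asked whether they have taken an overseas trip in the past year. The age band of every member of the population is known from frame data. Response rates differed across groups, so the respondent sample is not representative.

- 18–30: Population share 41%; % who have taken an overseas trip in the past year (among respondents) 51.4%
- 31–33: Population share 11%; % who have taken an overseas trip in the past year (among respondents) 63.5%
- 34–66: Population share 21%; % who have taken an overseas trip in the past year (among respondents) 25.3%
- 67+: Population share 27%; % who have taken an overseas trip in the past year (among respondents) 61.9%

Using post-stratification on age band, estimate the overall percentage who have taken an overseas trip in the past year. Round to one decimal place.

Weight each group's respondent value by its population share:
  18–30: 0.41 × 51.4 = 21.074
  31–33: 0.11 × 63.5 = 6.985
  34–66: 0.21 × 25.3 = 5.313
  67+: 0.27 × 61.9 = 16.713
Post-stratified estimate = 50.085 → 50.1%.

50.1%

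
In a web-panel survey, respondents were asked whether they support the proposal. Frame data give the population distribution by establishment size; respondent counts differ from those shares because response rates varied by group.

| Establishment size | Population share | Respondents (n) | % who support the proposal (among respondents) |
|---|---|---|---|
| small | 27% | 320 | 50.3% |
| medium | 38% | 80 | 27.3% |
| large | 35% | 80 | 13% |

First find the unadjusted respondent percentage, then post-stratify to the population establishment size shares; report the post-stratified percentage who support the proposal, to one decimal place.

28.5%

Naive respondent-only estimate (weights = respondent counts):
  (320/480)×50.3 + (80/480)×27.3 + (80/480)×13 = 40.25%
Post-stratifying to population shares instead:
  0.27×50.3 + 0.38×27.3 + 0.35×13 = 28.505%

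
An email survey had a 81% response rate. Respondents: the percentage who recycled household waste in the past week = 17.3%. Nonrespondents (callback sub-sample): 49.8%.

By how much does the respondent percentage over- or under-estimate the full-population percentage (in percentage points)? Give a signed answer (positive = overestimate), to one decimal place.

Nonresponse fraction = 1 − 0.81 = 0.19.
Bias = (nonresponse fraction) × (respondent percentage − nonrespondent percentage)
     = 0.19 × (17.3 − 49.8) = 0.19 × -32.5 = -6.175.

-6.2 percentage points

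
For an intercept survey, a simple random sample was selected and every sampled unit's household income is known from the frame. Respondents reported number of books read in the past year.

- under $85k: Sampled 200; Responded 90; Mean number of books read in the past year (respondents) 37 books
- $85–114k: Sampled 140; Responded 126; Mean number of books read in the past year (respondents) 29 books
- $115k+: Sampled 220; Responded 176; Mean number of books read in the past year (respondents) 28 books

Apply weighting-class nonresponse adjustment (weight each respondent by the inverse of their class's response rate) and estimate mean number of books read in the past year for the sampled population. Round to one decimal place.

31.5

Class response rates: under $85k 90/200 = 45%, $85–114k 126/140 = 90%, $115k+ 176/220 = 80%.
Inverse-response-rate weighting restores each class to its sampled count, so class totals weight by n_sampled:
  under $85k: 200 × 37 = 7400
  $85–114k: 140 × 29 = 4060
  $115k+: 220 × 28 = 6160
Adjusted estimate = 17,620 / 560 = 31.4643 → 31.5.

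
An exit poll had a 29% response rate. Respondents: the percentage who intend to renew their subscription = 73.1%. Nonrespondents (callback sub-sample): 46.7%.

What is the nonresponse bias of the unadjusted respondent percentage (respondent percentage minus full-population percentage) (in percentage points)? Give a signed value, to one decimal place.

+18.7 percentage points

Nonresponse fraction = 1 − 0.29 = 0.71.
Bias = (nonresponse fraction) × (respondent percentage − nonrespondent percentage)
     = 0.71 × (73.1 − 46.7) = 0.71 × 26.4 = 18.744.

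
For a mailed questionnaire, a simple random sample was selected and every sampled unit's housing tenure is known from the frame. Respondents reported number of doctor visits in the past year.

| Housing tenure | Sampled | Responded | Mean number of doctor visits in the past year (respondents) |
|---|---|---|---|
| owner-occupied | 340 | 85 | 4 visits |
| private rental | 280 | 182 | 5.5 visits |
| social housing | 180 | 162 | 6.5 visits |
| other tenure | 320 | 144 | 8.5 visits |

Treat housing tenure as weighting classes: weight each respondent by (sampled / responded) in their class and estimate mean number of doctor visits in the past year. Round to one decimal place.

Response rates by class: owner-occupied 85/340 = 25%, private rental 182/280 = 65%, social housing 162/180 = 90%, other tenure 144/320 = 45%.
Inverse-response-rate weighting restores each class to its sampled count, so class totals weight by n_sampled:
  owner-occupied: 340 × 4 = 1360
  private rental: 280 × 5.5 = 1540
  social housing: 180 × 6.5 = 1170
  other tenure: 320 × 8.5 = 2720
Adjusted estimate = 6790 / 1,120 = 6.0625 → 6.1.

6.1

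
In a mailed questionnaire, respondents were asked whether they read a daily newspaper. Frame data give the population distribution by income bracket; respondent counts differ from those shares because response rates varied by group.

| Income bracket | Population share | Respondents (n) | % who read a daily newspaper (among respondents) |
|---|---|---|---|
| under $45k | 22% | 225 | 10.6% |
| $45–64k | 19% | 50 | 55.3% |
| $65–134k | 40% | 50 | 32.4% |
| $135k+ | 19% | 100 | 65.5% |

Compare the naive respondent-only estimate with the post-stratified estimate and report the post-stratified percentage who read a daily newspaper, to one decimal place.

38.2%

Unadjusted (pooled respondent) estimate weights by respondent counts:
  (225/425)×10.6 + (50/425)×55.3 + (50/425)×32.4 + (100/425)×65.5 = 31.3412%
Post-stratified estimate weights by population shares:
  0.22×10.6 + 0.19×55.3 + 0.4×32.4 + 0.19×65.5 = 38.244%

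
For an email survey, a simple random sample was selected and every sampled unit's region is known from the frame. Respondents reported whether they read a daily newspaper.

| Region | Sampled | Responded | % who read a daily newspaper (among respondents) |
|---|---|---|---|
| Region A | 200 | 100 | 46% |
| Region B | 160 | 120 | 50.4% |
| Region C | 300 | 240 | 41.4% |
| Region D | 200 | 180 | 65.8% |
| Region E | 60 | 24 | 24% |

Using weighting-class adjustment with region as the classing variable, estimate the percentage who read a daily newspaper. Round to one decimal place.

Response rates by class: Region A 100/200 = 50%, Region B 120/160 = 75%, Region C 240/300 = 80%, Region D 180/200 = 90%, Region E 24/60 = 40%.
Weighting each respondent by the inverse class response rate inflates each class back to its sampled size, so the class weight is n_sampled:
  Region A: 200 × 46 = 9200
  Region B: 160 × 50.4 = 8064
  Region C: 300 × 41.4 = 12,420
  Region D: 200 × 65.8 = 13,160
  Region E: 60 × 24 = 1440
Adjusted estimate = 44,284 / 920 = 48.1348 → 48.1%.

48.1%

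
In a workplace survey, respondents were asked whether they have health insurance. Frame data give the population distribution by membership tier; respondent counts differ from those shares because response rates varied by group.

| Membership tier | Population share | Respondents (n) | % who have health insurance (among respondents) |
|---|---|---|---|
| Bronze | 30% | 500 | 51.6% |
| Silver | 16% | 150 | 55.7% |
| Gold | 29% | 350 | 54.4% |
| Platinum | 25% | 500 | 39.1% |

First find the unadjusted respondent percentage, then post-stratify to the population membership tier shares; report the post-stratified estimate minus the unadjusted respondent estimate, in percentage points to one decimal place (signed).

Without adjustment, the pooled respondent share is:
  (500/1500)×51.6 + (150/1500)×55.7 + (350/1500)×54.4 + (500/1500)×39.1 = 48.4967%
Post-stratifying to population shares instead:
  0.3×51.6 + 0.16×55.7 + 0.29×54.4 + 0.25×39.1 = 49.943%
Difference = 49.943 − 48.4967 = 1.4463 pp.

+1.4 percentage points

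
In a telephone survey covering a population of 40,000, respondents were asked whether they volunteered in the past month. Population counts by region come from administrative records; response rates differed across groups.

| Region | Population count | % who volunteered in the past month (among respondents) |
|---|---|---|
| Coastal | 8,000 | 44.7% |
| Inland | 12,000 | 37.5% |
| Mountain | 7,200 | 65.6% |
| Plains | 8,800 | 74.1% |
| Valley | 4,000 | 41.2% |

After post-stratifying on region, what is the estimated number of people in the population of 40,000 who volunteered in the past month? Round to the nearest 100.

21,000

Apply each group's respondent rate to its population count:
  Coastal: 8,000 × 44.7% = 3576
  Inland: 12,000 × 37.5% = 4500
  Mountain: 7,200 × 65.6% = 4723.2
  Plains: 8,800 × 74.1% = 6520.8
  Valley: 4,000 × 41.2% = 1648
Estimated total = 20,968 → 21,000.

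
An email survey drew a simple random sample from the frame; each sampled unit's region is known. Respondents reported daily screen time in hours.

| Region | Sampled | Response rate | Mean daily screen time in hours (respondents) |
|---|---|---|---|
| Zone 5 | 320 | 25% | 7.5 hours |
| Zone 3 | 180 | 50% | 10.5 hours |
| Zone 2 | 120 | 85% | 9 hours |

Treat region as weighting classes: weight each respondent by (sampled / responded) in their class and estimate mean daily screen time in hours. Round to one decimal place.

With weight = n_sampled/n_responded per class, the weighted class total is n_sampled:
  Zone 5: 320 × 7.5 = 2400
  Zone 3: 180 × 10.5 = 1890
  Zone 2: 120 × 9 = 1080
Adjusted estimate = 5370 / 620 = 8.66129 → 8.7.

8.7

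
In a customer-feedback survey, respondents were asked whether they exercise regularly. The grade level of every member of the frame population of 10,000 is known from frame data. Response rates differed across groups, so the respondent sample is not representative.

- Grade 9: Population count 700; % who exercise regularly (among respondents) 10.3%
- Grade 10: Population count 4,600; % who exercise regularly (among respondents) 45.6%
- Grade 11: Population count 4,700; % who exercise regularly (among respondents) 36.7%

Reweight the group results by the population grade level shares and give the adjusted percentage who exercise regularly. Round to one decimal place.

38.9%

Post-stratification weights by population share, not respondent share:
  Grade 9: (700/10,000) × 10.3 = 0.721
  Grade 10: (4,600/10,000) × 45.6 = 20.976
  Grade 11: (4,700/10,000) × 36.7 = 17.249
Post-stratified estimate = 38.946 → 38.9%.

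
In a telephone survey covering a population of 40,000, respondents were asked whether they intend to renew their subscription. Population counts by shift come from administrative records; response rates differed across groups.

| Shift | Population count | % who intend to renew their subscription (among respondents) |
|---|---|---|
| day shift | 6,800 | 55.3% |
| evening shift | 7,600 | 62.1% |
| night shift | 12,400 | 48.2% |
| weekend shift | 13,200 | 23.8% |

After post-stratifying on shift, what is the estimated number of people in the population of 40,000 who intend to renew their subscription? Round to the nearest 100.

Estimated count per cell = population count × respondent percentage:
  day shift: 6,800 × 55.3% = 3760.4
  evening shift: 7,600 × 62.1% = 4719.6
  night shift: 12,400 × 48.2% = 5976.8
  weekend shift: 13,200 × 23.8% = 3141.6
Estimated total = 17598.4 → 17,600.

17,600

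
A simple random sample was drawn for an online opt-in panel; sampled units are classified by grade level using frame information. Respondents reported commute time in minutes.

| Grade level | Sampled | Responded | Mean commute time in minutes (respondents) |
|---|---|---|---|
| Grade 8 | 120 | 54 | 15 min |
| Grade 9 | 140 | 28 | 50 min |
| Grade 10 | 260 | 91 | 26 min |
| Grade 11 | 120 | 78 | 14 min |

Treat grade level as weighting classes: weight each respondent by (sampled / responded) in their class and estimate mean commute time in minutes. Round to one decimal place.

Response rates by class: Grade 8 54/120 = 45%, Grade 9 28/140 = 20%, Grade 10 91/260 = 35%, Grade 11 78/120 = 65%.
Weighting each respondent by the inverse class response rate inflates each class back to its sampled size, so the class weight is n_sampled:
  Grade 8: 120 × 15 = 1800
  Grade 9: 140 × 50 = 7000
  Grade 10: 260 × 26 = 6760
  Grade 11: 120 × 14 = 1680
Adjusted estimate = 17,240 / 640 = 26.9375 → 26.9.

26.9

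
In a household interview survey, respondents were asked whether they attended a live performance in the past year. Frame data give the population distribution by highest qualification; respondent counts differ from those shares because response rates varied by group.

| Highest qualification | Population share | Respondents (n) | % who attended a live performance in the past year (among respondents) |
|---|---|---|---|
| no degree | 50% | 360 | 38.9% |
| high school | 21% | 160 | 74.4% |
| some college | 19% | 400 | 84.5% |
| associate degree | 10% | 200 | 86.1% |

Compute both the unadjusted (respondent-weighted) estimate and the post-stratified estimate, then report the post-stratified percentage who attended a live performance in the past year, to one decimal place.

59.7%

Naive respondent-only estimate (weights = respondent counts):
  (360/1120)×38.9 + (160/1120)×74.4 + (400/1120)×84.5 + (200/1120)×86.1 = 68.6857%
Post-stratified estimate weights by population shares:
  0.5×38.9 + 0.21×74.4 + 0.19×84.5 + 0.1×86.1 = 59.739%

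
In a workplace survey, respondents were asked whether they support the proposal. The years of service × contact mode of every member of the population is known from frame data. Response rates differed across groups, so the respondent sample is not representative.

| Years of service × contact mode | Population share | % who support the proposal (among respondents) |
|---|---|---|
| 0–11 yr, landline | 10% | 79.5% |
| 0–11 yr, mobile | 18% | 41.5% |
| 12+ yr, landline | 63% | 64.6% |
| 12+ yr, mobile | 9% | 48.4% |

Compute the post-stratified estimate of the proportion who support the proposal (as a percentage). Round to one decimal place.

60.5%

Each cell contributes population-share × respondent value:
  0–11 yr, landline: 0.1 × 79.5 = 7.95
  0–11 yr, mobile: 0.18 × 41.5 = 7.47
  12+ yr, landline: 0.63 × 64.6 = 40.698
  12+ yr, mobile: 0.09 × 48.4 = 4.356
Post-stratified estimate = 60.474 → 60.5%.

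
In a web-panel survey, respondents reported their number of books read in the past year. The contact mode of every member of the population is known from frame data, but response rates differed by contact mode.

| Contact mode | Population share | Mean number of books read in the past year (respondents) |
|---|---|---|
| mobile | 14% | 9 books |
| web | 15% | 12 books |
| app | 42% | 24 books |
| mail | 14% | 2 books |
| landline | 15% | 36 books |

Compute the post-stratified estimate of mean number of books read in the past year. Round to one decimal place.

18.8

Reweight to the known contact mode distribution:
  mobile: 0.14 × 9 = 1.26
  web: 0.15 × 12 = 1.8
  app: 0.42 × 24 = 10.08
  mail: 0.14 × 2 = 0.28
  landline: 0.15 × 36 = 5.4
Post-stratified estimate = 18.82 → 18.8.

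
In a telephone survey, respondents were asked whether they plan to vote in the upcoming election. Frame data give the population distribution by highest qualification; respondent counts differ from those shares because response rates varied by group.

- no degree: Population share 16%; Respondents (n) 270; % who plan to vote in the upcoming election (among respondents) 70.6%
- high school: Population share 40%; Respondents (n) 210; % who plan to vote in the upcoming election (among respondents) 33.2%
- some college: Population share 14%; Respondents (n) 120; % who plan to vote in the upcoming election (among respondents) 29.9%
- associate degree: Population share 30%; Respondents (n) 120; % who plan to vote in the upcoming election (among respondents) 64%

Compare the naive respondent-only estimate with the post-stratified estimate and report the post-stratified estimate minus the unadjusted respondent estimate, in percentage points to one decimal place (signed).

-3.8 percentage points

Naive respondent-only estimate (weights = respondent counts):
  (270/720)×70.6 + (210/720)×33.2 + (120/720)×29.9 + (120/720)×64 = 51.8083%
Post-stratifying to population shares instead:
  0.16×70.6 + 0.4×33.2 + 0.14×29.9 + 0.3×64 = 47.962%
Difference = 47.962 − 51.8083 = -3.8463 pp.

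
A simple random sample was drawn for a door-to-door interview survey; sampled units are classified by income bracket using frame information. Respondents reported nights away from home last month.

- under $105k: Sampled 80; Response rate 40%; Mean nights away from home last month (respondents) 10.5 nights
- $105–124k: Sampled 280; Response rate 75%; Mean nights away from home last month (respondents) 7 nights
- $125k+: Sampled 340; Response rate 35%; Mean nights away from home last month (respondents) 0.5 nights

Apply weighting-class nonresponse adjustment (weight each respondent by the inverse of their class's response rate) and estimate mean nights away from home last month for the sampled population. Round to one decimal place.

With weight = n_sampled/n_responded per class, the weighted class total is n_sampled:
  under $105k: 80 × 10.5 = 840
  $105–124k: 280 × 7 = 1960
  $125k+: 340 × 0.5 = 170
Adjusted estimate = 2970 / 700 = 4.24286 → 4.2.

4.2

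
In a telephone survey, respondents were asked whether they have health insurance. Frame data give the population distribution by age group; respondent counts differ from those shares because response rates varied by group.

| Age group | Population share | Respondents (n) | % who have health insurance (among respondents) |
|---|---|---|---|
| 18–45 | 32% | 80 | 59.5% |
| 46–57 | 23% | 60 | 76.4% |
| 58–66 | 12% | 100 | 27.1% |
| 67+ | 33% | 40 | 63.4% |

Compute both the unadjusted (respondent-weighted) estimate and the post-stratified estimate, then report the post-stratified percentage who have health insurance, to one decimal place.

Unadjusted (pooled respondent) estimate weights by respondent counts:
  (80/280)×59.5 + (60/280)×76.4 + (100/280)×27.1 + (40/280)×63.4 = 52.1071%
Post-stratifying to population shares instead:
  0.32×59.5 + 0.23×76.4 + 0.12×27.1 + 0.33×63.4 = 60.786%

60.8%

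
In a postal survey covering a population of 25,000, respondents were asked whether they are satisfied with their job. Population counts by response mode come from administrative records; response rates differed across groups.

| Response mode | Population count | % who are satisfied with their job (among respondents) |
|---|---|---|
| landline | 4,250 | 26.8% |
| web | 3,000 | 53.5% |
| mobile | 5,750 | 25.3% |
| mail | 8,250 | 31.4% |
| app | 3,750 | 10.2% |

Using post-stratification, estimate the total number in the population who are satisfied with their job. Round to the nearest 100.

Each cell contributes its population count × the respondent rate:
  landline: 4,250 × 26.8% = 1139
  web: 3,000 × 53.5% = 1605
  mobile: 5,750 × 25.3% = 1454.75
  mail: 8,250 × 31.4% = 2590.5
  app: 3,750 × 10.2% = 382.5
Estimated total = 7171.75 → 7,200.

7,200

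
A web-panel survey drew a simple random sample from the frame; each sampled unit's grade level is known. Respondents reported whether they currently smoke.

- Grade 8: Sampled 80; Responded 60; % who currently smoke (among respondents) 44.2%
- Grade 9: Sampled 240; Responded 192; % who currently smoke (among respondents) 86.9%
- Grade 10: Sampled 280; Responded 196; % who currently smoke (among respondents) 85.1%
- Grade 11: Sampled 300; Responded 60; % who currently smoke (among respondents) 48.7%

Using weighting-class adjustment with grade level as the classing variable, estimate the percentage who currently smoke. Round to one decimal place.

Response rates by class: Grade 8 60/80 = 75%, Grade 9 192/240 = 80%, Grade 10 196/280 = 70%, Grade 11 60/300 = 20%.
Each respondent's weight = sampled/responded in their class; summing within a class gives n_sampled, so:
  Grade 8: 80 × 44.2 = 3536
  Grade 9: 240 × 86.9 = 20,856
  Grade 10: 280 × 85.1 = 23,828
  Grade 11: 300 × 48.7 = 14,610
Adjusted estimate = 62,830 / 900 = 69.8111 → 69.8%.

69.8%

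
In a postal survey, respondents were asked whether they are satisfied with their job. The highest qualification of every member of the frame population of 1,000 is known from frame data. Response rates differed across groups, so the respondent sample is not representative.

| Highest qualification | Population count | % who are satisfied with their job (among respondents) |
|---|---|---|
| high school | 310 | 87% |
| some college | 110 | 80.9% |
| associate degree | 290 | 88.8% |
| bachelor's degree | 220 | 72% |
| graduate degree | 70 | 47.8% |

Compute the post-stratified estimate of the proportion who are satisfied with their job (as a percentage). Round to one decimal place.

Reweight to the known highest qualification distribution:
  high school: (310/1,000) × 87 = 26.97
  some college: (110/1,000) × 80.9 = 8.899
  associate degree: (290/1,000) × 88.8 = 25.752
  bachelor's degree: (220/1,000) × 72 = 15.84
  graduate degree: (70/1,000) × 47.8 = 3.346
Post-stratified estimate = 80.807 → 80.8%.

80.8%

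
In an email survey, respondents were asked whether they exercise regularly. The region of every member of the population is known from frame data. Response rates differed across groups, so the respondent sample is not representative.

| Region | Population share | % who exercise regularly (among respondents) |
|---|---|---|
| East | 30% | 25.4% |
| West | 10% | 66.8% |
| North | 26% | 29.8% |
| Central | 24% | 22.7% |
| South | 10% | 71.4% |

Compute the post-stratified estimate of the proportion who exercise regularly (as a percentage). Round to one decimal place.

Each cell contributes population-share × respondent value:
  East: 0.3 × 25.4 = 7.62
  West: 0.1 × 66.8 = 6.68
  North: 0.26 × 29.8 = 7.748
  Central: 0.24 × 22.7 = 5.448
  South: 0.1 × 71.4 = 7.14
Post-stratified estimate = 34.636 → 34.6%.

34.6%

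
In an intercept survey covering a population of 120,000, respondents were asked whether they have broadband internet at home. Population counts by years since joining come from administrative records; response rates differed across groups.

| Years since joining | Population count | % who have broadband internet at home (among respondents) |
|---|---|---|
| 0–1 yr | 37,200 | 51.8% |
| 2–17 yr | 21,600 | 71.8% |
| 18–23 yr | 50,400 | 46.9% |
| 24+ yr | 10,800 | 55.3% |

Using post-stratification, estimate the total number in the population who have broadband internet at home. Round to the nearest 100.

64,400

Estimated count per cell = population count × respondent percentage:
  0–1 yr: 37,200 × 51.8% = 19269.6
  2–17 yr: 21,600 × 71.8% = 15508.8
  18–23 yr: 50,400 × 46.9% = 23637.6
  24+ yr: 10,800 × 55.3% = 5972.4
Estimated total = 64388.4 → 64,400.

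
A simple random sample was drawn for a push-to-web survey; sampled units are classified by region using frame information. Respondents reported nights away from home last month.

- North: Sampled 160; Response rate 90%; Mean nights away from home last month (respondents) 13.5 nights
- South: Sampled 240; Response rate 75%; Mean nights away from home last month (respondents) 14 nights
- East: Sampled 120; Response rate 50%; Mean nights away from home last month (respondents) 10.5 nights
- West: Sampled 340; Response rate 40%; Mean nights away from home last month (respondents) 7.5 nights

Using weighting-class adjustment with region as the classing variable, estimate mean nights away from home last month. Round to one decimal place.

10.8

With weight = n_sampled/n_responded per class, the weighted class total is n_sampled:
  North: 160 × 13.5 = 2160
  South: 240 × 14 = 3360
  East: 120 × 10.5 = 1260
  West: 340 × 7.5 = 2550
Adjusted estimate = 9330 / 860 = 10.8488 → 10.8.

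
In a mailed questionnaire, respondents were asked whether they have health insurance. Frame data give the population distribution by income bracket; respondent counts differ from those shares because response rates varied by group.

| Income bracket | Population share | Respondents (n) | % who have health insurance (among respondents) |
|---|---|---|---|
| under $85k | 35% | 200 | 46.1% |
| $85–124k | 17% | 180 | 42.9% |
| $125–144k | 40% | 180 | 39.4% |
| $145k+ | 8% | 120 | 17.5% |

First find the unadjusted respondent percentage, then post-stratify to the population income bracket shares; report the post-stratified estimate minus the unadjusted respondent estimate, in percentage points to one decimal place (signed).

+2.2 percentage points

Unadjusted (pooled respondent) estimate weights by respondent counts:
  (200/680)×46.1 + (180/680)×42.9 + (180/680)×39.4 + (120/680)×17.5 = 38.4324%
Post-stratifying to population shares instead:
  0.35×46.1 + 0.17×42.9 + 0.4×39.4 + 0.08×17.5 = 40.588%
Difference = 40.588 − 38.4324 = 2.1556 pp.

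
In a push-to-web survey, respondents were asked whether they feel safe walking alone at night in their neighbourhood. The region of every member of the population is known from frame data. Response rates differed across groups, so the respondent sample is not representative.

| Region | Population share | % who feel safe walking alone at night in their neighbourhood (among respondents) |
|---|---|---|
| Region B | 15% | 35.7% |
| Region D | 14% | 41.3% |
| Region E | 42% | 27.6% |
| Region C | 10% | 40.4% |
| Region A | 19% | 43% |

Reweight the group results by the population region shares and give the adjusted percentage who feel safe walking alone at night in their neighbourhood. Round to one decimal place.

34.9%

Reweight to the known region distribution:
  Region B: 0.15 × 35.7 = 5.355
  Region D: 0.14 × 41.3 = 5.782
  Region E: 0.42 × 27.6 = 11.592
  Region C: 0.1 × 40.4 = 4.04
  Region A: 0.19 × 43 = 8.17
Post-stratified estimate = 34.939 → 34.9%.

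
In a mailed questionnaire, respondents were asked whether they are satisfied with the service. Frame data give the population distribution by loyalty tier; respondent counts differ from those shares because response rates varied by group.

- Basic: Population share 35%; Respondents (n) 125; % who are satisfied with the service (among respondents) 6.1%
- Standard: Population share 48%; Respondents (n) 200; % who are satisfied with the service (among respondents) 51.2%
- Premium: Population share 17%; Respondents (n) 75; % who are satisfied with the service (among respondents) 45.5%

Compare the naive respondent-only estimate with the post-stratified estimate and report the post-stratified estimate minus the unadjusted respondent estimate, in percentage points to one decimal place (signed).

Unadjusted (pooled respondent) estimate weights by respondent counts:
  (125/400)×6.1 + (200/400)×51.2 + (75/400)×45.5 = 36.0375%
Post-stratified estimate weights by population shares:
  0.35×6.1 + 0.48×51.2 + 0.17×45.5 = 34.446%
Difference = 34.446 − 36.0375 = -1.5915 pp.

-1.6 percentage points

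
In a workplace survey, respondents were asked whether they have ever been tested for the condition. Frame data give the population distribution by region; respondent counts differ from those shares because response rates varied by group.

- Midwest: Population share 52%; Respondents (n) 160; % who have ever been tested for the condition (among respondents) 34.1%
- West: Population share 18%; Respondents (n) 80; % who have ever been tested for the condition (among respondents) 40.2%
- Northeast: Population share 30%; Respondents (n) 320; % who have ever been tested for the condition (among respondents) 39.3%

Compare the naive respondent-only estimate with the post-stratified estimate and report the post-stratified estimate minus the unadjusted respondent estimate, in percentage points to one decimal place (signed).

Without adjustment, the pooled respondent share is:
  (160/560)×34.1 + (80/560)×40.2 + (320/560)×39.3 = 37.9429%
Reweighting by population region shares:
  0.52×34.1 + 0.18×40.2 + 0.3×39.3 = 36.758%
Difference = 36.758 − 37.9429 = -1.1849 pp.

-1.2 percentage points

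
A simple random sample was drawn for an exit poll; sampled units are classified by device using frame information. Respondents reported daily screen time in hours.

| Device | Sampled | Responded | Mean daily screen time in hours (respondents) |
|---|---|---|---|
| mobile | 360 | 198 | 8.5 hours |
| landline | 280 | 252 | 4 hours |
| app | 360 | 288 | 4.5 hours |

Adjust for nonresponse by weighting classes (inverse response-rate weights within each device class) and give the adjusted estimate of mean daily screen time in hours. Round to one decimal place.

Response rates by class: mobile 198/360 = 55%, landline 252/280 = 90%, app 288/360 = 80%.
With weight = n_sampled/n_responded per class, the weighted class total is n_sampled:
  mobile: 360 × 8.5 = 3060
  landline: 280 × 4 = 1120
  app: 360 × 4.5 = 1620
Adjusted estimate = 5800 / 1,000 = 5.8 → 5.8.

5.8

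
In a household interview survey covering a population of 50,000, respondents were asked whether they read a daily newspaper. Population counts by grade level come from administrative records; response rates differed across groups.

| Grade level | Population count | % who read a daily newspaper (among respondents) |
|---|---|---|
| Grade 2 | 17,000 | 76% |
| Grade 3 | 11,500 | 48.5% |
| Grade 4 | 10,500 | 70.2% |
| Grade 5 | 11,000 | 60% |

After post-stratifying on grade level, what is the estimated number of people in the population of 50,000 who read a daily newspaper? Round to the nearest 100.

Estimated count per cell = population count × respondent percentage:
  Grade 2: 17,000 × 76% = 12,920
  Grade 3: 11,500 × 48.5% = 5577.5
  Grade 4: 10,500 × 70.2% = 7371
  Grade 5: 11,000 × 60% = 6600
Estimated total = 32468.5 → 32,500.

32,500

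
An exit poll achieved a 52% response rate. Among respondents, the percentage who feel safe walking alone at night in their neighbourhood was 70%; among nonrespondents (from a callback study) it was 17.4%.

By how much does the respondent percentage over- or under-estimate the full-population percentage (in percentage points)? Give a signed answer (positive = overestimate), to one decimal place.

+25.2 percentage points

Nonresponse fraction = 1 − 0.52 = 0.48.
Bias = (nonresponse fraction) × (respondent percentage − nonrespondent percentage)
     = 0.48 × (70 − 17.4) = 0.48 × 52.6 = 25.248.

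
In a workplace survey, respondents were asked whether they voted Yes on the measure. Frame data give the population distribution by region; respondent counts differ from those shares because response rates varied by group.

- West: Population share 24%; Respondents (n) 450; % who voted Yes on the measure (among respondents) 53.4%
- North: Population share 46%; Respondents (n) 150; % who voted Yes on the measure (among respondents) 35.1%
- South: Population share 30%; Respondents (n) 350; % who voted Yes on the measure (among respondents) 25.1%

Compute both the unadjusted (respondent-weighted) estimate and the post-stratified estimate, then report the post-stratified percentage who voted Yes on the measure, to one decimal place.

Unadjusted (pooled respondent) estimate weights by respondent counts:
  (450/950)×53.4 + (150/950)×35.1 + (350/950)×25.1 = 40.0842%
Post-stratified estimate weights by population shares:
  0.24×53.4 + 0.46×35.1 + 0.3×25.1 = 36.492%

36.5%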